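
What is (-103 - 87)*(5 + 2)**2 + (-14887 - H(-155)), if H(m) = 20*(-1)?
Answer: -24177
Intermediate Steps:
H(m) = -20
(-103 - 87)*(5 + 2)**2 + (-14887 - H(-155)) = (-103 - 87)*(5 + 2)**2 + (-14887 - 1*(-20)) = -190*7**2 + (-14887 + 20) = -190*49 - 14867 = -9310 - 14867 = -24177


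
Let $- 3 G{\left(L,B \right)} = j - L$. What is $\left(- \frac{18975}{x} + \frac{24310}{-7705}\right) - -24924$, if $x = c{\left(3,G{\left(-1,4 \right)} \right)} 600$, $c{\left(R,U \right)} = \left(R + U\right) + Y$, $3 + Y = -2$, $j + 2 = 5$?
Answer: $\frac{3073411379}{123280} \approx 24930.0$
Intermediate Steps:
$j = 3$ ($j = -2 + 5 = 3$)
$Y = -5$ ($Y = -3 - 2 = -5$)
$G{\left(L,B \right)} = -1 + \frac{L}{3}$ ($G{\left(L,B \right)} = - \frac{3 - L}{3} = -1 + \frac{L}{3}$)
$c{\left(R,U \right)} = -5 + R + U$ ($c{\left(R,U \right)} = \left(R + U\right) - 5 = -5 + R + U$)
$x = -2000$ ($x = \left(-5 + 3 + \left(-1 + \frac{1}{3} \left(-1\right)\right)\right) 600 = \left(-5 + 3 - \frac{4}{3}\right) 600 = \left(- \frac{10}{3}\right) 600 = -2000$)
$\left(- \frac{18975}{x} + \frac{24310}{-7705}\right) - -24924 = \left(- \frac{18975}{-2000} + \frac{24310}{-7705}\right) - -24924 = \left(\left(-18975\right) \left(- \frac{1}{2000}\right) + 24310 \left(- \frac{1}{7705}\right)\right) + 24924 = \left(\frac{759}{80} - \frac{4862}{1541}\right) + 24924 = \frac{780659}{123280} + 24924 = \frac{3073411379}{123280}$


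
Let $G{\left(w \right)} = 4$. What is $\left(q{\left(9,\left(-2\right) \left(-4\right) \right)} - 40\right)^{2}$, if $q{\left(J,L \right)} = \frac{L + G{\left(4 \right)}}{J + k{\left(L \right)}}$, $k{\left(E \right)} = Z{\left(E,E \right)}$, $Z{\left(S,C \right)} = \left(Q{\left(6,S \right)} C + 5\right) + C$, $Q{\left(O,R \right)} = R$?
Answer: $\frac{2937796}{1849} \approx 1588.9$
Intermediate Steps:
$Z{\left(S,C \right)} = 5 + C + C S$ ($Z{\left(S,C \right)} = \left(S C + 5\right) + C = \left(C S + 5\right) + C = \left(5 + C S\right) + C = 5 + C + C S$)
$k{\left(E \right)} = 5 + E + E^{2}$ ($k{\left(E \right)} = 5 + E + E E = 5 + E + E^{2}$)
$q{\left(J,L \right)} = \frac{4 + L}{5 + J + L + L^{2}}$ ($q{\left(J,L \right)} = \frac{L + 4}{J + \left(5 + L + L^{2}\right)} = \frac{4 + L}{5 + J + L + L^{2}}$)
$\left(q{\left(9,\left(-2\right) \left(-4\right) \right)} - 40\right)^{2} = \left(\frac{4 - -8}{5 + 9 - -8 + \left(\left(-2\right) \left(-4\right)\right)^{2}} - 40\right)^{2} = \left(\frac{4 + 8}{5 + 9 + 8 + 8^{2}} - 40\right)^{2} = \left(\frac{1}{5 + 9 + 8 + 64} \cdot 12 - 40\right)^{2} = \left(\frac{1}{86} \cdot 12 - 40\right)^{2} = \left(\frac{6}{43} - 40\right)^{2} = \left(- \frac{1714}{43}\right)^{2} = \frac{2937796}{1849}$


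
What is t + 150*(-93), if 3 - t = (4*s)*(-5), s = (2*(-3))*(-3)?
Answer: -13587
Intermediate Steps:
s = 18 (s = -6*(-3) = 18)
t = 363 (t = 3 - 4*18*(-5) = 3 - 72*(-5) = 3 - 1*(-360) = 3 + 360 = 363)
t + 150*(-93) = 363 + 150*(-93) = 363 - 13950 = -13587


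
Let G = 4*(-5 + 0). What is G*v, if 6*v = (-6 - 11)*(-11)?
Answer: -1870/3 ≈ -623.33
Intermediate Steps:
v = 187/6 (v = ((-6 - 11)*(-11))/6 = (-17*(-11))/6 = (⅙)*187 = 187/6 ≈ 31.167)
G = -20 (G = 4*(-5) = -20)
G*v = -20*187/6 = -1870/3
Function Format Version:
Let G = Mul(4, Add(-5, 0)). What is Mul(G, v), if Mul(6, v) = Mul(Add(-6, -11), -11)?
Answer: Rational(-1870, 3) ≈ -623.33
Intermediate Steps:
v = Rational(187, 6) (v = Mul(Rational(1, 6), Mul(Add(-6, -11), -11)) = Mul(Rational(1, 6), Mul(-17, -11)) = Mul(Rational(1, 6), 187) = Rational(187, 6) ≈ 31.167)
G = -20 (G = Mul(4, -5) = -20)
Mul(G, v) = Mul(-20, Rational(187, 6)) = Rational(-1870, 3)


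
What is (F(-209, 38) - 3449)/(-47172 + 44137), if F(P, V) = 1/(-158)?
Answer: 544943/479530 ≈ 1.1364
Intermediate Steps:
F(P, V) = -1/158
(F(-209, 38) - 3449)/(-47172 + 44137) = (-1/158 - 3449)/(-47172 + 44137) = -544943/158/(-3035) = -544943/158*(-1/3035) = 544943/479530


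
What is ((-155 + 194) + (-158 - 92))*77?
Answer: -16247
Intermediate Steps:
((-155 + 194) + (-158 - 92))*77 = (39 - 250)*77 = -211*77 = -16247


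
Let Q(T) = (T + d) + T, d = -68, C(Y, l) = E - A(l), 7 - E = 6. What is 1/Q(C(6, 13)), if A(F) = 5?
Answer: -1/76 ≈ -0.013158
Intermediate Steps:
E = 1 (E = 7 - 1*6 = 7 - 6 = 1)
C(Y, l) = -4 (C(Y, l) = 1 - 1*5 = 1 - 5 = -4)
Q(T) = -68 + 2*T (Q(T) = (T - 68) + T = (-68 + T) + T = -68 + 2*T)
1/Q(C(6, 13)) = 1/(-68 + 2*(-4)) = 1/(-68 - 8) = 1/(-76) = -1/76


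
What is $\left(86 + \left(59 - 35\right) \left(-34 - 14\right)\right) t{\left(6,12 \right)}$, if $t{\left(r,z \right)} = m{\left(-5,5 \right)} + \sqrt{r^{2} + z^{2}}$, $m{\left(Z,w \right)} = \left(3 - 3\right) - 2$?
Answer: $2132 - 6396 \sqrt{5} \approx -12170.0$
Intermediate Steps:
$m{\left(Z,w \right)} = -2$ ($m{\left(Z,w \right)} = 0 - 2 = -2$)
$t{\left(r,z \right)} = -2 + \sqrt{r^{2} + z^{2}}$
$\left(86 + \left(59 - 35\right) \left(-34 - 14\right)\right) t{\left(6,12 \right)} = \left(86 + \left(59 - 35\right) \left(-34 - 14\right)\right) \left(-2 + \sqrt{6^{2} + 12^{2}}\right) = \left(86 + 24 \left(-48\right)\right) \left(-2 + \sqrt{36 + 144}\right) = \left(86 - 1152\right) \left(-2 + \sqrt{180}\right) = - 1066 \left(-2 + 6 \sqrt{5}\right) = 2132 - 6396 \sqrt{5}$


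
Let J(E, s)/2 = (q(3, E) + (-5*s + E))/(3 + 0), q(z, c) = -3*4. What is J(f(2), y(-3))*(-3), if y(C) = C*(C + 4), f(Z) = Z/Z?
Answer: -8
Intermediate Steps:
q(z, c) = -12
f(Z) = 1
y(C) = C*(4 + C)
J(E, s) = -8 - 10*s/3 + 2*E/3 (J(E, s) = 2*((-12 + (-5*s + E))/(3 + 0)) = 2*((-12 + (E - 5*s))/3) = 2*((-12 + E - 5*s)*(⅓)) = 2*(-4 - 5*s/3 + E/3) = -8 - 10*s/3 + 2*E/3)
J(f(2), y(-3))*(-3) = (-8 - (-10)*(4 - 3) + (⅔)*1)*(-3) = (-8 - (-10) + ⅔)*(-3) = (-8 - 10/3*(-3) + ⅔)*(-3) = (-8 + 10 + ⅔)*(-3) = (8/3)*(-3) = -8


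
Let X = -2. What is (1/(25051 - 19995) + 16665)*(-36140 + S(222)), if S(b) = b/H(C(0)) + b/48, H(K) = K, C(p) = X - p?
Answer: -24432446401011/40448 ≈ -6.0405e+8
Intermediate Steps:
C(p) = -2 - p
S(b) = -23*b/48 (S(b) = b/(-2 - 1*0) + b/48 = b/(-2 + 0) + b*(1/48) = b/(-2) + b/48 = b*(-½) + b/48 = -b/2 + b/48 = -23*b/48)
(1/(25051 - 19995) + 16665)*(-36140 + S(222)) = (1/(25051 - 19995) + 16665)*(-36140 - 23/48*222) = (1/5056 + 16665)*(-36140 - 851/8) = (1/5056 + 16665)*(-289971/8) = (84258241/5056)*(-289971/8) = -24432446401011/40448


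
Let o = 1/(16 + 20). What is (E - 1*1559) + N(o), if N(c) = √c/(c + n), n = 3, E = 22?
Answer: -167527/109 ≈ -1536.9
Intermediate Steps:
o = 1/36 ≈ 0.027778
N(c) = √c/(3 + c) (N(c) = √c/(c + 3) = √c/(3 + c))
(E - 1*1559) + N(o) = (22 - 1*1559) + √(1/36)/(3 + 1/36) = (22 - 1559) + 1/(6*(109/36)) = -1537 + (⅙)*(36/109) = -1537 + 6/109 = -167527/109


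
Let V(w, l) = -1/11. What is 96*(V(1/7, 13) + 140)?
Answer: 147744/11 ≈ 13431.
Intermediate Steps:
V(w, l) = -1/11 (V(w, l) = -1*1/11 = -1/11)
96*(V(1/7, 13) + 140) = 96*(-1/11 + 140) = 96*(1539/11) = 147744/11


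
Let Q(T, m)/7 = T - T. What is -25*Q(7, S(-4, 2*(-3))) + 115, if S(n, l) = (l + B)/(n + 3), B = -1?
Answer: 115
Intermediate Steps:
S(n, l) = (-1 + l)/(3 + n) (S(n, l) = (l - 1)/(n + 3) = (-1 + l)/(3 + n))
Q(T, m) = 0 (Q(T, m) = 7*(T - T) = 7*0 = 0)
-25*Q(7, S(-4, 2*(-3))) + 115 = -25*0 + 115 = 0 + 115 = 115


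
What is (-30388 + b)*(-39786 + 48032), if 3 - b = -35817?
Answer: 44792272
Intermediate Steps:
b = 35820 (b = 3 - 1*(-35817) = 3 + 35817 = 35820)
(-30388 + b)*(-39786 + 48032) = (-30388 + 35820)*(-39786 + 48032) = 5432*8246 = 44792272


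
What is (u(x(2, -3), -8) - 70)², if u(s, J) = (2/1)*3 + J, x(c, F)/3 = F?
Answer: 5184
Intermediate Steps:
x(c, F) = 3*F
u(s, J) = 6 + J (u(s, J) = (2*1)*3 + J = 2*3 + J = 6 + J)
(u(x(2, -3), -8) - 70)² = ((6 - 8) - 70)² = (-2 - 70)² = (-72)² = 5184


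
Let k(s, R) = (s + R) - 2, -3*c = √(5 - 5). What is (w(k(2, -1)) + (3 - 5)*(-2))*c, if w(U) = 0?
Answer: 0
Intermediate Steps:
c = 0 (c = -√(5 - 5)/3 = -√0/3 = -⅓*0 = 0)
k(s, R) = -2 + R + s (k(s, R) = (R + s) - 2 = -2 + R + s)
(w(k(2, -1)) + (3 - 5)*(-2))*c = (0 + (3 - 5)*(-2))*0 = (0 - 2*(-2))*0 = (0 + 4)*0 = 4*0 = 0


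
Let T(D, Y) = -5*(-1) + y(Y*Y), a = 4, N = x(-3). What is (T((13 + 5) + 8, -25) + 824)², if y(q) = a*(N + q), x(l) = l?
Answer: 11002489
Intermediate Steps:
N = -3
y(q) = -12 + 4*q (y(q) = 4*(-3 + q) = -12 + 4*q)
T(D, Y) = -7 + 4*Y² (T(D, Y) = -5*(-1) + (-12 + 4*(Y*Y)) = 5 + (-12 + 4*Y²) = -7 + 4*Y²)
(T((13 + 5) + 8, -25) + 824)² = ((-7 + 4*(-25)²) + 824)² = ((-7 + 4*625) + 824)² = ((-7 + 2500) + 824)² = (2493 + 824)² = 3317² = 11002489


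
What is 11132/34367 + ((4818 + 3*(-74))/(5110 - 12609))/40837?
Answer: 3408868581784/10524435397321 ≈ 0.32390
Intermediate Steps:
11132/34367 + ((4818 + 3*(-74))/(5110 - 12609))/40837 = 11132*(1/34367) + ((4818 - 222)/(-7499))*(1/40837) = 11132/34367 + (4596*(-1/7499))*(1/40837) = 11132/34367 - 4596/7499*1/40837 = 11132/34367 - 4596/306236663 = 3408868581784/10524435397321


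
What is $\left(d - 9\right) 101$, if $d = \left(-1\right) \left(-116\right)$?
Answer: $10807$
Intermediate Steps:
$d = 116$
$\left(d - 9\right) 101 = \left(116 - 9\right) 101 = 107 \cdot 101 = 10807$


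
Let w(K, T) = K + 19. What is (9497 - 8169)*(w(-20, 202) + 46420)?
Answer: 61644432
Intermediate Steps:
w(K, T) = 19 + K
(9497 - 8169)*(w(-20, 202) + 46420) = (9497 - 8169)*((19 - 20) + 46420) = 1328*(-1 + 46420) = 1328*46419 = 61644432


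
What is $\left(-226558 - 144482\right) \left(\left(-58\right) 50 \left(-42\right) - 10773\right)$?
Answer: $-41195458080$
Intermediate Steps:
$\left(-226558 - 144482\right) \left(\left(-58\right) 50 \left(-42\right) - 10773\right) = - 371040 \left(\left(-2900\right) \left(-42\right) - 10773\right) = - 371040 \left(121800 - 10773\right) = \left(-371040\right) 111027 = -41195458080$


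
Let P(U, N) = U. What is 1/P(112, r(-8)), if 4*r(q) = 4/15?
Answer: 1/112 ≈ 0.0089286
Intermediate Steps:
r(q) = 1/15 (r(q) = (4/15)/4 = (4*(1/15))/4 = (¼)*(4/15) = 1/15)
1/P(112, r(-8)) = 1/112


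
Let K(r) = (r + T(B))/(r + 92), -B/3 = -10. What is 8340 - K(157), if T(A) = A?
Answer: 2076473/249 ≈ 8339.3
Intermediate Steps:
B = 30 (B = -3*(-10) = 30)
K(r) = (30 + r)/(92 + r) (K(r) = (r + 30)/(r + 92) = (30 + r)/(92 + r))
8340 - K(157) = 8340 - (30 + 157)/(92 + 157) = 8340 - 187/249 = 2076473/249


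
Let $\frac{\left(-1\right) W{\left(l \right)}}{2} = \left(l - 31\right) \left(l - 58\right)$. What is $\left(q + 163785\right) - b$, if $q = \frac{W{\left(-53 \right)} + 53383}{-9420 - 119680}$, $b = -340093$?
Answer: $\frac{13010123013}{25820} \approx 5.0388 \cdot 10^{5}$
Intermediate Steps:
$W{\left(l \right)} = - 2 \left(-58 + l\right) \left(-31 + l\right)$ ($W{\left(l \right)} = - 2 \left(l - 31\right) \left(l - 58\right) = - 2 \left(-31 + l\right) \left(-58 + l\right) = - 2 \left(-58 + l\right) \left(-31 + l\right)$)
$q = - \frac{6947}{25820}$ ($q = \frac{\left(-3596 - 2 \left(-53\right)^{2} + 178 \left(-53\right)\right) + 53383}{-9420 - 119680} = \frac{\left(-3596 - 5618 - 9434\right) + 53383}{-129100} = \left(\left(-3596 - 5618 - 9434\right) + 53383\right) \left(- \frac{1}{129100}\right) = \left(-18648 + 53383\right) \left(- \frac{1}{129100}\right) = 34735 \left(- \frac{1}{129100}\right) = - \frac{6947}{25820} \approx -0.26905$)
$\left(q + 163785\right) - b = \left(- \frac{6947}{25820} + 163785\right) - -340093 = \frac{4228921753}{25820} + 340093 = \frac{13010123013}{25820}$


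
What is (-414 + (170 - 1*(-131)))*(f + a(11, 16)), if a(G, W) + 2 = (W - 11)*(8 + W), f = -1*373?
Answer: 28815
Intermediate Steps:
f = -373
a(G, W) = -2 + (-11 + W)*(8 + W) (a(G, W) = -2 + (W - 11)*(8 + W) = -2 + (-11 + W)*(8 + W))
(-414 + (170 - 1*(-131)))*(f + a(11, 16)) = (-414 + (170 - 1*(-131)))*(-373 + (-90 + 16² - 3*16)) = (-414 + (170 + 131))*(-373 + (-90 + 256 - 48)) = (-414 + 301)*(-373 + 118) = -113*(-255) = 28815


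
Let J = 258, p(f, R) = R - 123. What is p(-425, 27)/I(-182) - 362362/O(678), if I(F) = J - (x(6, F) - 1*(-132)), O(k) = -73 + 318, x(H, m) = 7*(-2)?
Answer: -10358/7 ≈ -1479.7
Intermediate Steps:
p(f, R) = -123 + R
x(H, m) = -14
O(k) = 245
I(F) = 140 (I(F) = 258 - (-14 - 1*(-132)) = 258 - (-14 + 132) = 258 - 1*118 = 258 - 118 = 140)
p(-425, 27)/I(-182) - 362362/O(678) = (-123 + 27)/140 - 362362/245 = -96*1/140 - 362362*1/245 = -24/35 - 51766/35 = -10358/7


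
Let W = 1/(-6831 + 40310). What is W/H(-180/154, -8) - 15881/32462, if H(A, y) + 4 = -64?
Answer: -18077136197/36951040132 ≈ -0.48922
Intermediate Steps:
H(A, y) = -68 (H(A, y) = -4 - 64 = -68)
W = 1/33479 ≈ 2.9869e-5
W/H(-180/154, -8) - 15881/32462 = (1/33479)/(-68) - 15881/32462 = (1/33479)*(-1/68) - 15881*1/32462 = -1/2276572 - 15881/32462 = -18077136197/36951040132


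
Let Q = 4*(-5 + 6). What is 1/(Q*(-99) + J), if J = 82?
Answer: -1/314 ≈ -0.0031847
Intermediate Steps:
Q = 4 (Q = 4*1 = 4)
1/(Q*(-99) + J) = 1/(4*(-99) + 82) = 1/(-396 + 82) = 1/(-314) = -1/314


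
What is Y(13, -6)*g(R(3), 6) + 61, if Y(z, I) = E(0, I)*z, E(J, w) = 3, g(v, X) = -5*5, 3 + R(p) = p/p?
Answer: -914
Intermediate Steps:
R(p) = -2 (R(p) = -3 + p/p = -3 + 1 = -2)
g(v, X) = -25
Y(z, I) = 3*z
Y(13, -6)*g(R(3), 6) + 61 = (3*13)*(-25) + 61 = 39*(-25) + 61 = -975 + 61 = -914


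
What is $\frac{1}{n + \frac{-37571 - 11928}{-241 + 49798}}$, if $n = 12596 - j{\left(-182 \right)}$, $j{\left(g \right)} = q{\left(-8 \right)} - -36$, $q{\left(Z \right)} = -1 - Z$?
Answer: $\frac{49557}{622039522} \approx 7.9669 \cdot 10^{-5}$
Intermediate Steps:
$j{\left(g \right)} = 43$ ($j{\left(g \right)} = \left(-1 - -8\right) - -36 = \left(-1 + 8\right) + 36 = 7 + 36 = 43$)
$n = 12553$ ($n = 12596 - 43 = 12553$)
$\frac{1}{n + \frac{-37571 - 11928}{-241 + 49798}} = \frac{1}{12553 + \frac{-37571 - 11928}{-241 + 49798}} = \frac{1}{12553 - \frac{49499}{49557}} = \frac{1}{\frac{622039522}{49557}} = \frac{49557}{622039522}$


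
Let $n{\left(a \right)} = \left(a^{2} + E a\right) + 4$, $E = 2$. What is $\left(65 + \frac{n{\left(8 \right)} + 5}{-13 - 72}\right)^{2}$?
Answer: $\frac{29550096}{7225} \approx 4090.0$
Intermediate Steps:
$n{\left(a \right)} = 4 + a^{2} + 2 a$ ($n{\left(a \right)} = \left(a^{2} + 2 a\right) + 4 = 4 + a^{2} + 2 a$)
$\left(65 + \frac{n{\left(8 \right)} + 5}{-13 - 72}\right)^{2} = \left(65 + \frac{\left(4 + 8^{2} + 2 \cdot 8\right) + 5}{-13 - 72}\right)^{2} = \left(65 + \frac{\left(4 + 64 + 16\right) + 5}{-85}\right)^{2} = \left(65 + \left(84 + 5\right) \left(- \frac{1}{85}\right)\right)^{2} = \left(65 + 89 \left(- \frac{1}{85}\right)\right)^{2} = \left(65 - \frac{89}{85}\right)^{2} = \left(\frac{5436}{85}\right)^{2} = \frac{29550096}{7225}$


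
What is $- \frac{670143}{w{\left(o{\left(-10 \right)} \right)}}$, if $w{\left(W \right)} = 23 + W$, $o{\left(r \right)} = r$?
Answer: $- \frac{670143}{13} \approx -51549.0$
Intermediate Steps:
$- \frac{670143}{w{\left(o{\left(-10 \right)} \right)}} = - \frac{670143}{23 - 10} = - \frac{670143}{13}$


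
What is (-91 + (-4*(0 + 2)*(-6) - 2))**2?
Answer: 2025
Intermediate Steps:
(-91 + (-4*(0 + 2)*(-6) - 2))**2 = (-91 + (-4*2*(-6) - 2))**2 = (-91 + (-8*(-6) - 2))**2 = (-91 + (48 - 2))**2 = (-91 + 46)**2 = (-45)**2 = 2025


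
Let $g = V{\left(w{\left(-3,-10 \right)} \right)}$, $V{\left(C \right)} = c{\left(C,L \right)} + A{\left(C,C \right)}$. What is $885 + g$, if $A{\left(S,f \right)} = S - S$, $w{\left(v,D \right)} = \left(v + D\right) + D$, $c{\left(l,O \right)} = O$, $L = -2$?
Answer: $883$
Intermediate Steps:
$w{\left(v,D \right)} = v + 2 D$ ($w{\left(v,D \right)} = \left(D + v\right) + D = v + 2 D$)
$A{\left(S,f \right)} = 0$
$V{\left(C \right)} = -2$ ($V{\left(C \right)} = -2 + 0 = -2$)
$g = -2$
$885 + g = 885 - 2 = 883$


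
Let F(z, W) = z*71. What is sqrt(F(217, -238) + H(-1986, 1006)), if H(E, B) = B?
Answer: sqrt(16413) ≈ 128.11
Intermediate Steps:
F(z, W) = 71*z
sqrt(F(217, -238) + H(-1986, 1006)) = sqrt(71*217 + 1006) = sqrt(15407 + 1006) = sqrt(16413)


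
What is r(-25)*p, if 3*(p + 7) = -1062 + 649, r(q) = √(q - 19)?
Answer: -868*I*√11/3 ≈ -959.61*I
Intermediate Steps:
r(q) = √(-19 + q)
p = -434/3 (p = -7 + (-1062 + 649)/3 = -7 + (⅓)*(-413) = -7 - 413/3 = -434/3 ≈ -144.67)
r(-25)*p = √(-19 - 25)*(-434/3) = √(-44)*(-434/3) = (2*I*√11)*(-434/3) = -868*I*√11/3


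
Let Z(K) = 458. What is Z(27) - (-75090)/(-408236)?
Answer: 93448499/204118 ≈ 457.82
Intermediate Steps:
Z(27) - (-75090)/(-408236) = 458 - (-75090)/(-408236) = 458 - (-75090)*(-1)/408236 = 458 - 1*37545/204118 = 458 - 37545/204118 = 93448499/204118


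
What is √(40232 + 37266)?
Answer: √77498 ≈ 278.38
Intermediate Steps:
√(40232 + 37266) = √77498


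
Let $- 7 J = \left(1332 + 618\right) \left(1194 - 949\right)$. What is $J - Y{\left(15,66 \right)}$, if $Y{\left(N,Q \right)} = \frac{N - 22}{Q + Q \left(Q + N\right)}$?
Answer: $- \frac{369368993}{5412} \approx -68250.0$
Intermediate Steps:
$J = -68250$ ($J = - \frac{\left(1332 + 618\right) \left(1194 - 949\right)}{7} = - \frac{1950 \cdot 245}{7} = \left(- \frac{1}{7}\right) 477750 = -68250$)
$Y{\left(N,Q \right)} = \frac{-22 + N}{Q + Q \left(N + Q\right)}$
$J - Y{\left(15,66 \right)} = -68250 - \frac{-22 + 15}{66 \left(1 + 15 + 66\right)} = -68250 - \frac{1}{66} \cdot \frac{1}{82} \left(-7\right) = -68250 - - \frac{7}{5412} = -68250 + \frac{7}{5412} = - \frac{369368993}{5412}$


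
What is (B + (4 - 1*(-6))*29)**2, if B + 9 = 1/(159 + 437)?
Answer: 28048545529/355216 ≈ 78962.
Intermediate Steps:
B = -5363/596 (B = -9 + 1/(159 + 437) = -9 + 1/596 = -5363/596 ≈ -8.9983)
(B + (4 - 1*(-6))*29)**2 = (-5363/596 + (4 - 1*(-6))*29)**2 = (-5363/596 + (4 + 6)*29)**2 = (-5363/596 + 10*29)**2 = (-5363/596 + 290)**2 = (167477/596)**2 = 28048545529/355216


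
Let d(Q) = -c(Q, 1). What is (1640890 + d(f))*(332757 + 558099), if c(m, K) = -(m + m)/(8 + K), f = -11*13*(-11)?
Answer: 1462108105504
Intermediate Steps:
f = 1573 (f = -143*(-11) = 1573)
c(m, K) = -2*m/(8 + K)
d(Q) = 2*Q/9 (d(Q) = -(-2)*Q/(8 + 1) = -(-2)*Q/9 = 2*Q/9)
(1640890 + d(f))*(332757 + 558099) = (1640890 + (2/9)*1573)*(332757 + 558099) = (1640890 + 3146/9)*890856 = (14771156/9)*890856 = 1462108105504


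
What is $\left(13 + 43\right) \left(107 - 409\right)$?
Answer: $-16912$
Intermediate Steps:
$\left(13 + 43\right) \left(107 - 409\right) = 56 \left(-302\right) = -16912$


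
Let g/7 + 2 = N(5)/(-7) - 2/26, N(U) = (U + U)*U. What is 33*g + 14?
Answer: -27505/13 ≈ -2115.8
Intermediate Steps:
N(U) = 2*U² (N(U) = (2*U)*U = 2*U²)
g = -839/13 (g = -14 + 7*((2*5²)/(-7) - 2/26) = -14 + 7*((2*25)*(-⅐) - 2*1/26) = -14 + 7*(50*(-⅐) - 1/13) = -14 + 7*(-50/7 - 1/13) = -14 + 7*(-657/91) = -14 - 657/13 = -839/13 ≈ -64.538)
33*g + 14 = 33*(-839/13) + 14 = -27687/13 + 14 = -27505/13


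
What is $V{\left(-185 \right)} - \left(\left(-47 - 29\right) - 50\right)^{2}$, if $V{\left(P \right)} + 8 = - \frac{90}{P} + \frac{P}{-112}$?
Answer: $- \frac{65814435}{4144} \approx -15882.0$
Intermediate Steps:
$V{\left(P \right)} = -8 - \frac{90}{P} - \frac{P}{112}$ ($V{\left(P \right)} = -8 + \left(- \frac{90}{P} + \frac{P}{-112}\right) = -8 + \left(- \frac{90}{P} + P \left(- \frac{1}{112}\right)\right) = -8 - \left(\frac{90}{P} + \frac{P}{112}\right) = -8 - \frac{90}{P} - \frac{P}{112}$)
$V{\left(-185 \right)} - \left(\left(-47 - 29\right) - 50\right)^{2} = \left(-8 - \frac{90}{-185} - - \frac{185}{112}\right) - \left(\left(-47 - 29\right) - 50\right)^{2} = \left(-8 - - \frac{18}{37} + \frac{185}{112}\right) - \left(\left(-47 - 29\right) - 50\right)^{2} = \left(-8 + \frac{18}{37} + \frac{185}{112}\right) - \left(-76 - 50\right)^{2} = - \frac{24291}{4144} - \left(-126\right)^{2} = - \frac{24291}{4144} - 15876 = - \frac{65814435}{4144}$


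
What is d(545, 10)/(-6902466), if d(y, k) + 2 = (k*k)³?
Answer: -499999/3451233 ≈ -0.14488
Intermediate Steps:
d(y, k) = -2 + k⁶ (d(y, k) = -2 + (k*k)³ = -2 + (k²)³ = -2 + k⁶)
d(545, 10)/(-6902466) = (-2 + 10⁶)/(-6902466) = (-2 + 1000000)*(-1/6902466) = 999998*(-1/6902466) = -499999/3451233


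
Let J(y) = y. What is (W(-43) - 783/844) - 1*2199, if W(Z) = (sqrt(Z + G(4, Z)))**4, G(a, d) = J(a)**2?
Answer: -1241463/844 ≈ -1470.9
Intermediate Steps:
G(a, d) = a**2
W(Z) = (16 + Z)**2 (W(Z) = (sqrt(Z + 4**2))**4 = (sqrt(Z + 16))**4 = (sqrt(16 + Z))**4 = (16 + Z)**2)
(W(-43) - 783/844) - 1*2199 = ((16 - 43)**2 - 783/844) - 1*2199 = ((-27)**2 - 783*1/844) - 2199 = (729 - 783/844) - 2199 = 614493/844 - 2199 = -1241463/844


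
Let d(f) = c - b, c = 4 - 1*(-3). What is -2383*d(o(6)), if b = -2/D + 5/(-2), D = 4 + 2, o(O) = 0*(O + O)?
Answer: -140597/6 ≈ -23433.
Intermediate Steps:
c = 7 (c = 4 + 3 = 7)
o(O) = 0 (o(O) = 0*(2*O) = 0)
D = 6
b = -17/6 (b = -2/6 + 5/(-2) = -2*⅙ + 5*(-½) = -⅓ - 5/2 = -17/6 ≈ -2.8333)
d(f) = 59/6 (d(f) = 7 - 1*(-17/6) = 7 + 17/6 = 59/6)
-2383*d(o(6)) = -2383*59/6 = -140597/6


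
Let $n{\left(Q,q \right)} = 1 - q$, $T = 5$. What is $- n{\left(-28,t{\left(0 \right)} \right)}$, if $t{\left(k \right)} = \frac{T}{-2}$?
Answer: $- \frac{7}{2} \approx -3.5$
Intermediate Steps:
$t{\left(k \right)} = - \frac{5}{2}$ ($t{\left(k \right)} = \frac{5}{-2} = 5 \left(- \frac{1}{2}\right) = - \frac{5}{2}$)
$- n{\left(-28,t{\left(0 \right)} \right)} = - (1 - - \frac{5}{2}) = - (1 + \frac{5}{2}) = \left(-1\right) \frac{7}{2} = - \frac{7}{2}$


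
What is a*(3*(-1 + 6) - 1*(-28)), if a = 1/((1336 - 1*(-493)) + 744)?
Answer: 43/2573 ≈ 0.016712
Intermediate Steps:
a = 1/2573 (a = 1/((1336 + 493) + 744) = 1/(1829 + 744) = 1/2573 ≈ 0.00038865)
a*(3*(-1 + 6) - 1*(-28)) = (3*(-1 + 6) - 1*(-28))/2573 = (3*5 + 28)/2573 = (15 + 28)/2573 = (1/2573)*43 = 43/2573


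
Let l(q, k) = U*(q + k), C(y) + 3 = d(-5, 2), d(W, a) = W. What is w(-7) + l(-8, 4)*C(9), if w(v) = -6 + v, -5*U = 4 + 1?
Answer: -45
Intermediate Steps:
U = -1 (U = -(4 + 1)/5 = -⅕*5 = -1)
C(y) = -8 (C(y) = -3 - 5 = -8)
l(q, k) = -k - q (l(q, k) = -(q + k) = -(k + q) = -k - q)
w(-7) + l(-8, 4)*C(9) = (-6 - 7) + (-1*4 - 1*(-8))*(-8) = -13 + (-4 + 8)*(-8) = -13 + 4*(-8) = -13 - 32 = -45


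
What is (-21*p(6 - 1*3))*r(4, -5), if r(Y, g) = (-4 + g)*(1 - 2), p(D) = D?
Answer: -567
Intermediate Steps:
r(Y, g) = 4 - g (r(Y, g) = (-4 + g)*(-1) = 4 - g)
(-21*p(6 - 1*3))*r(4, -5) = (-21*(6 - 1*3))*(4 - 1*(-5)) = (-21*(6 - 3))*(4 + 5) = -21*3*9 = -63*9 = -567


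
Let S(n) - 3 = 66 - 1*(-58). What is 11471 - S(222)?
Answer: 11344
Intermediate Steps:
S(n) = 127 (S(n) = 3 + (66 - 1*(-58)) = 3 + (66 + 58) = 3 + 124 = 127)
11471 - S(222) = 11471 - 1*127 = 11471 - 127 = 11344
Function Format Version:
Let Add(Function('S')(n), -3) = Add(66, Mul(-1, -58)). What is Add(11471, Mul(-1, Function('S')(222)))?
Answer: 11344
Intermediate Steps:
Function('S')(n) = 127 (Function('S')(n) = Add(3, Add(66, Mul(-1, -58))) = Add(3, Add(66, 58)) = Add(3, 124) = 127)
Add(11471, Mul(-1, Function('S')(222))) = Add(11471, Mul(-1, 127)) = Add(11471, -127) = 11344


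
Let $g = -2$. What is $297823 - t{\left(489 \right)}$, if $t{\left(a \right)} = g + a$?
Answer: $297336$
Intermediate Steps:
$t{\left(a \right)} = -2 + a$
$297823 - t{\left(489 \right)} = 297823 - \left(-2 + 489\right) = 297823 - 487 = 297336$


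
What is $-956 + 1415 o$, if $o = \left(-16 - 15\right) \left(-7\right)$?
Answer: $306099$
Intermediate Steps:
$o = 217$ ($o = \left(-31\right) \left(-7\right) = 217$)
$-956 + 1415 o = -956 + 1415 \cdot 217 = -956 + 307055 = 306099$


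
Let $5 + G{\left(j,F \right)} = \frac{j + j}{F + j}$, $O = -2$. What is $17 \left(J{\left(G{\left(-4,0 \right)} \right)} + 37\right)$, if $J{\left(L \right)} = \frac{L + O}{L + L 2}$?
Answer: $\frac{5746}{9} \approx 638.44$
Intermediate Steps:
$G{\left(j,F \right)} = -5 + \frac{2 j}{F + j}$ ($G{\left(j,F \right)} = -5 + \frac{j + j}{F + j} = -5 + \frac{2 j}{F + j}$)
$J{\left(L \right)} = \frac{-2 + L}{3 L}$ ($J{\left(L \right)} = \frac{L - 2}{L + L 2} = \frac{-2 + L}{L + 2 L} = \frac{-2 + L}{3 L}$)
$17 \left(J{\left(G{\left(-4,0 \right)} \right)} + 37\right) = 17 \left(\frac{-2 + \frac{\left(-5\right) 0 - -12}{0 - 4}}{3 \frac{\left(-5\right) 0 - -12}{0 - 4}} + 37\right) = 17 \left(\frac{-2 + \frac{0 + 12}{-4}}{3 \frac{0 + 12}{-4}} + 37\right) = 17 \left(\frac{-2 - 3}{3 \left(\left(- \frac{1}{4}\right) 12\right)} + 37\right) = 17 \left(\frac{-2 - 3}{3 \left(-3\right)} + 37\right) = 17 \left(\frac{1}{3} \left(- \frac{1}{3}\right) \left(-5\right) + 37\right) = 17 \left(\frac{5}{9} + 37\right) = 17 \cdot \frac{338}{9} = \frac{5746}{9}$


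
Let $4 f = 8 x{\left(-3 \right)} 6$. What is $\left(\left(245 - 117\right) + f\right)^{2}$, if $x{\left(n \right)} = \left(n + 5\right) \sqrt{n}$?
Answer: $14656 + 6144 i \sqrt{3} \approx 14656.0 + 10642.0 i$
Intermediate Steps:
$x{\left(n \right)} = \sqrt{n} \left(5 + n\right)$ ($x{\left(n \right)} = \left(5 + n\right) \sqrt{n} = \sqrt{n} \left(5 + n\right)$)
$f = 24 i \sqrt{3}$ ($f = \frac{8 \sqrt{-3} \left(5 - 3\right) 6}{4} = \frac{8 i \sqrt{3} \cdot 2 \cdot 6}{4} = \frac{8 \cdot 2 i \sqrt{3} \cdot 6}{4} = \frac{16 i \sqrt{3} \cdot 6}{4} = \frac{96 i \sqrt{3}}{4} = 24 i \sqrt{3} \approx 41.569 i$)
$\left(\left(245 - 117\right) + f\right)^{2} = \left(\left(245 - 117\right) + 24 i \sqrt{3}\right)^{2} = \left(128 + 24 i \sqrt{3}\right)^{2}$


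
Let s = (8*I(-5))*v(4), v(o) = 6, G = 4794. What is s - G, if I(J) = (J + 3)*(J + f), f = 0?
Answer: -4314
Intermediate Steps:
I(J) = J*(3 + J) (I(J) = (J + 3)*(J + 0) = (3 + J)*J = J*(3 + J))
s = 480 (s = (8*(-5*(3 - 5)))*6 = (8*(-5*(-2)))*6 = (8*10)*6 = 80*6 = 480)
s - G = 480 - 1*4794 = 480 - 4794 = -4314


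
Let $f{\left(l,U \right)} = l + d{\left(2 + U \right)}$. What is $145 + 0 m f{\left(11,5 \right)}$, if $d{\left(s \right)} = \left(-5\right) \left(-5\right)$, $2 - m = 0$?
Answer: $145$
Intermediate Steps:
$m = 2$ ($m = 2 - 0 = 2 + 0 = 2$)
$d{\left(s \right)} = 25$
$f{\left(l,U \right)} = 25 + l$ ($f{\left(l,U \right)} = l + 25 = 25 + l$)
$145 + 0 m f{\left(11,5 \right)} = 145 + 0 \cdot 2 \left(25 + 11\right) = 145 + 0 \cdot 36 = 145 + 0 = 145$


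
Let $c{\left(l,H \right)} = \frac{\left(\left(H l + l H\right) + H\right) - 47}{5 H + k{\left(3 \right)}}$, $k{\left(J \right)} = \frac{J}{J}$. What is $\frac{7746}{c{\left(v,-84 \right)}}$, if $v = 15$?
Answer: $\frac{3245574}{2651} \approx 1224.3$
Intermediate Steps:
$k{\left(J \right)} = 1$
$c{\left(l,H \right)} = \frac{-47 + H + 2 H l}{1 + 5 H}$ ($c{\left(l,H \right)} = \frac{\left(\left(H l + l H\right) + H\right) - 47}{5 H + 1} = \frac{\left(\left(H l + H l\right) + H\right) - 47}{1 + 5 H} = \frac{\left(2 H l + H\right) - 47}{1 + 5 H} = \frac{\left(H + 2 H l\right) - 47}{1 + 5 H} = \frac{-47 + H + 2 H l}{1 + 5 H}$)
$\frac{7746}{c{\left(v,-84 \right)}} = \frac{7746}{\frac{1}{1 + 5 \left(-84\right)} \left(-47 - 84 + 2 \left(-84\right) 15\right)} = \frac{7746}{\frac{1}{1 - 420} \left(-47 - 84 - 2520\right)} = \frac{7746}{\frac{1}{-419} \left(-2651\right)} = \frac{7746}{\left(- \frac{1}{419}\right) \left(-2651\right)} = \frac{7746}{\frac{2651}{419}} = 7746 \cdot \frac{419}{2651} = \frac{3245574}{2651}$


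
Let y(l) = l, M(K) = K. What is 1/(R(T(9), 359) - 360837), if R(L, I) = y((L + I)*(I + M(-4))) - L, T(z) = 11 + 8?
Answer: -1/226666 ≈ -4.4118e-6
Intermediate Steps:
T(z) = 19
R(L, I) = -L + (-4 + I)*(I + L) (R(L, I) = (L + I)*(I - 4) - L = (I + L)*(-4 + I) - L = (-4 + I)*(I + L) - L = -L + (-4 + I)*(I + L))
1/(R(T(9), 359) - 360837) = 1/((359² - 5*19 - 4*359 + 359*19) - 360837) = 1/((128881 - 95 - 1436 + 6821) - 360837) = 1/(134171 - 360837) = 1/(-226666) = -1/226666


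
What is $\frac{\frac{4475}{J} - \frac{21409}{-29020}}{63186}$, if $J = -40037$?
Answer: $\frac{242429211}{24471384711880} \approx 9.9066 \cdot 10^{-6}$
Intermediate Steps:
$\frac{\frac{4475}{J} - \frac{21409}{-29020}}{63186} = \frac{\frac{4475}{-40037} - \frac{21409}{-29020}}{63186} = \left(4475 \left(- \frac{1}{40037}\right) - - \frac{21409}{29020}\right) \frac{1}{63186} = \left(- \frac{4475}{40037} + \frac{21409}{29020}\right) \frac{1}{63186} = \frac{727287633}{1161873740} \cdot \frac{1}{63186} = \frac{242429211}{24471384711880}$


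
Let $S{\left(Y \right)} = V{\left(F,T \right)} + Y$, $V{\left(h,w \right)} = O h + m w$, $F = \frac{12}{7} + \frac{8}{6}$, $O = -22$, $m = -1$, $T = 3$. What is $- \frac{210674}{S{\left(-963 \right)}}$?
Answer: $\frac{2212077}{10847} \approx 203.93$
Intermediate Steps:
$F = \frac{64}{21}$ ($F = 12 \cdot \frac{1}{7} + 8 \cdot \frac{1}{6} = \frac{12}{7} + \frac{4}{3} = \frac{64}{21} \approx 3.0476$)
$V{\left(h,w \right)} = - w - 22 h$ ($V{\left(h,w \right)} = - 22 h - w = - w - 22 h$)
$S{\left(Y \right)} = - \frac{1471}{21} + Y$ ($S{\left(Y \right)} = \left(\left(-1\right) 3 - \frac{1408}{21}\right) + Y = \left(-3 - \frac{1408}{21}\right) + Y = - \frac{1471}{21} + Y$)
$- \frac{210674}{S{\left(-963 \right)}} = - \frac{210674}{- \frac{1471}{21} - 963} = - \frac{210674}{- \frac{21694}{21}} = \left(-210674\right) \left(- \frac{21}{21694}\right) = \frac{2212077}{10847}$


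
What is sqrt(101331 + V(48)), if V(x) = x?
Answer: sqrt(101379) ≈ 318.40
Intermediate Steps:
sqrt(101331 + V(48)) = sqrt(101331 + 48) = sqrt(101379)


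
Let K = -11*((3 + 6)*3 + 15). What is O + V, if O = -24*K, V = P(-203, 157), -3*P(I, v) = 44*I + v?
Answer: 14013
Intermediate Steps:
P(I, v) = -44*I/3 - v/3 (P(I, v) = -(44*I + v)/3 = -(v + 44*I)/3 = -44*I/3 - v/3)
V = 2925 (V = -44/3*(-203) - ⅓*157 = 8932/3 - 157/3 = 2925)
K = -462 (K = -11*(9*3 + 15) = -11*(27 + 15) = -11*42 = -462)
O = 11088 (O = -24*(-462) = 11088)
O + V = 11088 + 2925 = 14013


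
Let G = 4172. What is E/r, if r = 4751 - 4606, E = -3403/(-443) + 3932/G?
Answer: 3984798/66997105 ≈ 0.059477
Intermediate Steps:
E = 3984798/462049 (E = -3403/(-443) + 3932/4172 = -3403*(-1/443) + 3932*(1/4172) = 3403/443 + 983/1043 = 3984798/462049 ≈ 8.6242)
r = 145
E/r = (3984798/462049)/145 = (3984798/462049)*(1/145) = 3984798/66997105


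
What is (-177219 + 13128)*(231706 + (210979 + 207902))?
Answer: -106755471417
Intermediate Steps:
(-177219 + 13128)*(231706 + (210979 + 207902)) = -164091*(231706 + 418881) = -164091*650587 = -106755471417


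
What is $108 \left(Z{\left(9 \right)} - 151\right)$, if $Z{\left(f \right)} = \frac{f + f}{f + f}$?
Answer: $-16200$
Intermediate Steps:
$Z{\left(f \right)} = 1$ ($Z{\left(f \right)} = \frac{2 f}{2 f} = 2 f \frac{1}{2 f} = 1$)
$108 \left(Z{\left(9 \right)} - 151\right) = 108 \left(1 - 151\right) = 108 \left(-150\right) = -16200$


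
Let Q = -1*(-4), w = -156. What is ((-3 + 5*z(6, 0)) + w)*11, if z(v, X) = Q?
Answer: -1529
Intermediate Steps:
Q = 4
z(v, X) = 4
((-3 + 5*z(6, 0)) + w)*11 = ((-3 + 5*4) - 156)*11 = ((-3 + 20) - 156)*11 = (17 - 156)*11 = -139*11 = -1529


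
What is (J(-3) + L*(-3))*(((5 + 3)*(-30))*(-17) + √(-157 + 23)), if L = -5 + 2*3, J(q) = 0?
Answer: -12240 - 3*I*√134 ≈ -12240.0 - 34.728*I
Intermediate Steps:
L = 1 (L = -5 + 6 = 1)
(J(-3) + L*(-3))*(((5 + 3)*(-30))*(-17) + √(-157 + 23)) = (0 + 1*(-3))*(((5 + 3)*(-30))*(-17) + √(-157 + 23)) = (0 - 3)*((8*(-30))*(-17) + √(-134)) = -3*(-240*(-17) + I*√134) = -3*(4080 + I*√134) = -12240 - 3*I*√134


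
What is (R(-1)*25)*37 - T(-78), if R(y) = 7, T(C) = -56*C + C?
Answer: 2185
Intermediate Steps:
T(C) = -55*C
(R(-1)*25)*37 - T(-78) = (7*25)*37 - (-55)*(-78) = 175*37 - 1*4290 = 6475 - 4290 = 2185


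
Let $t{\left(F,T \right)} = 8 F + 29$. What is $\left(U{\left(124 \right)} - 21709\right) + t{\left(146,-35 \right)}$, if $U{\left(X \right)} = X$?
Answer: $-20388$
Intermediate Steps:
$t{\left(F,T \right)} = 29 + 8 F$
$\left(U{\left(124 \right)} - 21709\right) + t{\left(146,-35 \right)} = \left(124 - 21709\right) + \left(29 + 8 \cdot 146\right) = -21585 + \left(29 + 1168\right) = -21585 + 1197 = -20388$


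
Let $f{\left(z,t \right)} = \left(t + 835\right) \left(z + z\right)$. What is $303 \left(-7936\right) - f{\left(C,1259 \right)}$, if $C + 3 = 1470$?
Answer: $-8548404$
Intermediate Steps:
$C = 1467$ ($C = -3 + 1470 = 1467$)
$f{\left(z,t \right)} = 2 z \left(835 + t\right)$ ($f{\left(z,t \right)} = \left(835 + t\right) 2 z = 2 z \left(835 + t\right)$)
$303 \left(-7936\right) - f{\left(C,1259 \right)} = 303 \left(-7936\right) - 2 \cdot 1467 \left(835 + 1259\right) = -2404608 - 2 \cdot 1467 \cdot 2094 = -2404608 - 6143796 = -8548404$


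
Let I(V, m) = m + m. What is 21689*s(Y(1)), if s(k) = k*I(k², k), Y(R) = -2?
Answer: 173512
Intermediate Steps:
I(V, m) = 2*m
s(k) = 2*k² (s(k) = k*(2*k) = 2*k²)
21689*s(Y(1)) = 21689*(2*(-2)²) = 21689*(2*4) = 21689*8 = 173512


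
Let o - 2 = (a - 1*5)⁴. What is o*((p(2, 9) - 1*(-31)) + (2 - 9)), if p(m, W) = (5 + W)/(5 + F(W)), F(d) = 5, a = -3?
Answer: 520446/5 ≈ 1.0409e+5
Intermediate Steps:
p(m, W) = ½ + W/10 (p(m, W) = (5 + W)/(5 + 5) = (5 + W)/10 = (5 + W)*(⅒) = ½ + W/10)
o = 4098 (o = 2 + (-3 - 1*5)⁴ = 2 + (-3 - 5)⁴ = 2 + (-8)⁴ = 2 + 4096 = 4098)
o*((p(2, 9) - 1*(-31)) + (2 - 9)) = 4098*(((½ + (⅒)*9) - 1*(-31)) + (2 - 9)) = 4098*(((½ + 9/10) + 31) - 7) = 4098*((7/5 + 31) - 7) = 4098*(162/5 - 7) = 4098*(127/5) = 520446/5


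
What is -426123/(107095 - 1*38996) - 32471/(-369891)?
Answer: -155407819964/25189207209 ≈ -6.1696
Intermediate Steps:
-426123/(107095 - 1*38996) - 32471/(-369891) = -426123/(107095 - 38996) - 32471*(-1/369891) = -426123/68099 + 32471/369891 = -155407819964/25189207209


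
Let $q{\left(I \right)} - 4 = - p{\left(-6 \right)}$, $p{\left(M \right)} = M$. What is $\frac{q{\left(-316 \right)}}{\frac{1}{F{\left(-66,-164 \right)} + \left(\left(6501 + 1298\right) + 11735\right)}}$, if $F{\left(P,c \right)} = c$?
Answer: $193700$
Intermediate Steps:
$q{\left(I \right)} = 10$ ($q{\left(I \right)} = 4 - -6 = 4 + 6 = 10$)
$\frac{q{\left(-316 \right)}}{\frac{1}{F{\left(-66,-164 \right)} + \left(\left(6501 + 1298\right) + 11735\right)}} = \frac{10}{\frac{1}{-164 + \left(\left(6501 + 1298\right) + 11735\right)}} = \frac{10}{\frac{1}{-164 + \left(7799 + 11735\right)}} = \frac{10}{\frac{1}{-164 + 19534}} = \frac{10}{\frac{1}{19370}} = 10 \frac{1}{\frac{1}{19370}} = 10 \cdot 19370 = 193700$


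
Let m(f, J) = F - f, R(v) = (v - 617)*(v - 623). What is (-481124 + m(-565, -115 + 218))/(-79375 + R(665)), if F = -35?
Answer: 480594/77359 ≈ 6.2125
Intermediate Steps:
R(v) = (-623 + v)*(-617 + v) (R(v) = (-617 + v)*(-623 + v) = (-623 + v)*(-617 + v))
m(f, J) = -35 - f
(-481124 + m(-565, -115 + 218))/(-79375 + R(665)) = (-481124 + (-35 - 1*(-565)))/(-79375 + (384391 + 665**2 - 1240*665)) = (-481124 + (-35 + 565))/(-79375 + (384391 + 442225 - 824600)) = (-481124 + 530)/(-79375 + 2016) = -480594/(-77359) = -480594*(-1/77359) = 480594/77359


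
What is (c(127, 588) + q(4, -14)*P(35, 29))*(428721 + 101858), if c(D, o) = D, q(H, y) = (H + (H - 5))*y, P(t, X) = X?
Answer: -578861689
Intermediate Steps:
q(H, y) = y*(-5 + 2*H) (q(H, y) = (H + (-5 + H))*y = (-5 + 2*H)*y = y*(-5 + 2*H))
(c(127, 588) + q(4, -14)*P(35, 29))*(428721 + 101858) = (127 - 14*(-5 + 2*4)*29)*(428721 + 101858) = (127 - 14*(-5 + 8)*29)*530579 = (127 - 14*3*29)*530579 = (127 - 42*29)*530579 = (127 - 1218)*530579 = -1091*530579 = -578861689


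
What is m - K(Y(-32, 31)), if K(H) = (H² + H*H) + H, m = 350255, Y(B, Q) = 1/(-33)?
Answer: 381427726/1089 ≈ 3.5026e+5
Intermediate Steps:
Y(B, Q) = -1/33
K(H) = H + 2*H² (K(H) = (H² + H²) + H = 2*H² + H = H + 2*H²)
m - K(Y(-32, 31)) = 350255 - (-1)*(1 + 2*(-1/33))/33 = 350255 - (-1)*(1 - 2/33)/33 = 350255 - (-1)*31/(33*33) = 350255 - 1*(-31/1089) = 350255 + 31/1089 = 381427726/1089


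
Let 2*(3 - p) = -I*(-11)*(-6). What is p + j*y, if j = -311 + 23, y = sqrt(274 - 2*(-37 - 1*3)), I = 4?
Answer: 135 - 288*sqrt(354) ≈ -5283.7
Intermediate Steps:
y = sqrt(354) (y = sqrt(274 - 2*(-37 - 3)) = sqrt(274 - 2*(-40)) = sqrt(274 + 80) = sqrt(354) ≈ 18.815)
p = 135 (p = 3 - (-1)*(4*(-11))*(-6)/2 = 3 - (-1)*(-44*(-6))/2 = 3 - (-1)*264/2 = 3 - 1/2*(-264) = 3 + 132 = 135)
j = -288
p + j*y = 135 - 288*sqrt(354)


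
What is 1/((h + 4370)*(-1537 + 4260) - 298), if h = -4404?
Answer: -1/92880 ≈ -1.0767e-5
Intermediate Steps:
1/((h + 4370)*(-1537 + 4260) - 298) = 1/((-4404 + 4370)*(-1537 + 4260) - 298) = 1/(-34*2723 - 298) = 1/(-92582 - 298) = 1/(-92880) = -1/92880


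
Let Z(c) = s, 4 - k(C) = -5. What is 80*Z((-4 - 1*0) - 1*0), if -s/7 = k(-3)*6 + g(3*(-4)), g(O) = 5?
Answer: -33040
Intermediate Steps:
k(C) = 9 (k(C) = 4 - 1*(-5) = 4 + 5 = 9)
s = -413 (s = -7*(9*6 + 5) = -7*(54 + 5) = -7*59 = -413)
Z(c) = -413
80*Z((-4 - 1*0) - 1*0) = 80*(-413) = -33040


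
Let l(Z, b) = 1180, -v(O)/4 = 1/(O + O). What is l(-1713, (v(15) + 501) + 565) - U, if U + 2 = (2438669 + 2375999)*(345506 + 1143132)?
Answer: -7167297741002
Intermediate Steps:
v(O) = -2/O (v(O) = -4/(O + O) = -4*1/(2*O) = -2/O)
U = 7167297742182 (U = -2 + (2438669 + 2375999)*(345506 + 1143132) = -2 + 4814668*1488638 = -2 + 7167297742184 = 7167297742182)
l(-1713, (v(15) + 501) + 565) - U = 1180 - 1*7167297742182 = 1180 - 7167297742182 = -7167297741002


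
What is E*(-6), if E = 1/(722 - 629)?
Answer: -2/31 ≈ -0.064516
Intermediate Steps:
E = 1/93 ≈ 0.010753
E*(-6) = (1/93)*(-6) = -2/31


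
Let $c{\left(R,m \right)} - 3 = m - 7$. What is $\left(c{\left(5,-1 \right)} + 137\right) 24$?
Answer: $3168$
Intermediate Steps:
$c{\left(R,m \right)} = -4 + m$ ($c{\left(R,m \right)} = 3 + \left(m - 7\right) = 3 + \left(-7 + m\right) = -4 + m$)
$\left(c{\left(5,-1 \right)} + 137\right) 24 = \left(\left(-4 - 1\right) + 137\right) 24 = \left(-5 + 137\right) 24 = 132 \cdot 24 = 3168$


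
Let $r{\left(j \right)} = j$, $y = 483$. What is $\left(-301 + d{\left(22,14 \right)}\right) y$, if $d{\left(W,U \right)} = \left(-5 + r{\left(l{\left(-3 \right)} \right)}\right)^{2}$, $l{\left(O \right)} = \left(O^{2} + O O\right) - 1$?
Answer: $-75831$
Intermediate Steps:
$l{\left(O \right)} = -1 + 2 O^{2}$ ($l{\left(O \right)} = \left(O^{2} + O^{2}\right) - 1 = 2 O^{2} - 1 = -1 + 2 O^{2}$)
$d{\left(W,U \right)} = 144$ ($d{\left(W,U \right)} = \left(-5 - \left(1 - 2 \left(-3\right)^{2}\right)\right)^{2} = \left(-5 + \left(-1 + 2 \cdot 9\right)\right)^{2} = \left(-5 + \left(-1 + 18\right)\right)^{2} = \left(-5 + 17\right)^{2} = 12^{2} = 144$)
$\left(-301 + d{\left(22,14 \right)}\right) y = \left(-301 + 144\right) 483 = \left(-157\right) 483 = -75831$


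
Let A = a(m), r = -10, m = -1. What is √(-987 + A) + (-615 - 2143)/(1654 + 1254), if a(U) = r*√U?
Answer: -1379/1454 + √(-987 - 10*I) ≈ -0.78927 - 31.417*I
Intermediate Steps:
a(U) = -10*√U
A = -10*I ≈ -10.0*I
√(-987 + A) + (-615 - 2143)/(1654 + 1254) = √(-987 - 10*I) + (-615 - 2143)/(1654 + 1254) = √(-987 - 10*I) - 2758/2908 = √(-987 - 10*I) - 2758*1/2908 = √(-987 - 10*I) - 1379/1454 = -1379/1454 + √(-987 - 10*I)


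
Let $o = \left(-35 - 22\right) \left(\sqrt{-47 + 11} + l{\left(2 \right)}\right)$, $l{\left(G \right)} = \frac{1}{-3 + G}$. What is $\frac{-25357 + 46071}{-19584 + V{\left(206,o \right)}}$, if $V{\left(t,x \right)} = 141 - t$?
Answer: $- \frac{20714}{19649} \approx -1.0542$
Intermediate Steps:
$o = 57 - 342 i$ ($o = \left(-35 - 22\right) \left(\sqrt{-47 + 11} + \frac{1}{-3 + 2}\right) = - 57 \left(\sqrt{-36} + \frac{1}{-1}\right) = - 57 \left(6 i - 1\right) = - 57 \left(-1 + 6 i\right) = 57 - 342 i \approx 57.0 - 342.0 i$)
$\frac{-25357 + 46071}{-19584 + V{\left(206,o \right)}} = \frac{-25357 + 46071}{-19584 + \left(141 - 206\right)} = \frac{20714}{-19584 + \left(141 - 206\right)} = \frac{20714}{-19584 - 65} = \frac{20714}{-19649} = 20714 \left(- \frac{1}{19649}\right) = - \frac{20714}{19649}$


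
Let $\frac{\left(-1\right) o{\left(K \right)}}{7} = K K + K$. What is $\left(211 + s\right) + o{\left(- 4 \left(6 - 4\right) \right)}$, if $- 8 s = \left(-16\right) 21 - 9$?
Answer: $- \frac{1103}{8} \approx -137.88$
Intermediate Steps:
$s = \frac{345}{8}$ ($s = - \frac{\left(-16\right) 21 - 9}{8} = - \frac{-336 - 9}{8} = \left(- \frac{1}{8}\right) \left(-345\right) = \frac{345}{8} \approx 43.125$)
$o{\left(K \right)} = - 7 K - 7 K^{2}$ ($o{\left(K \right)} = - 7 \left(K K + K\right) = - 7 \left(K^{2} + K\right) = - 7 \left(K + K^{2}\right) = - 7 K - 7 K^{2}$)
$\left(211 + s\right) + o{\left(- 4 \left(6 - 4\right) \right)} = \left(211 + \frac{345}{8}\right) - 7 \left(- 4 \left(6 - 4\right)\right) \left(1 - 4 \left(6 - 4\right)\right) = \frac{2033}{8} - 7 \left(\left(-4\right) 2\right) \left(1 - 8\right) = \frac{2033}{8} - - 56 \left(1 - 8\right) = \frac{2033}{8} - \left(-56\right) \left(-7\right) = \frac{2033}{8} - 392 = - \frac{1103}{8}$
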